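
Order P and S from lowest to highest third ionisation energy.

P < S

The third ionization energy removes an electron from the +2 ion. For each element: P²⁺ still has 3 valence electrons; S²⁺ still has 4 valence electrons.
All are still removing valence electrons, so compare the +2 ions as you would atoms: IE_3 generally rises across a period (higher Z_eff) and falls down a group (larger shell), subject to the usual subshell exceptions.
Valence configurations: P²⁺ [Ne]3s²3p¹, S²⁺ [Ne]3s²3p².
Approximate IE_3 values (kJ/mol): P 2914, S 3357.
Overall IE_3 order: P < S.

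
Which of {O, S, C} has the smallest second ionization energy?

IE_2 is the cost of taking one more electron from the +1 cation: O⁺ still has 5 valence electrons; S⁺ still has 5 valence electrons; C⁺ still has 3 valence electrons.
All are still removing valence electrons, so compare the +1 ions as you would atoms: IE_2 generally rises across a period (higher Z_eff) and falls down a group (larger shell), subject to the usual subshell exceptions.
Valence configurations: O⁺ [He]2s²2p³, S⁺ [Ne]3s²3p³, C⁺ [He]2s²2p¹.
The numbers (kJ/mol): O 3388, S 2252, C 2353.
Hence IE_2: S < C < O.

S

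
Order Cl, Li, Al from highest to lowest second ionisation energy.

IE_2 is the cost of taking one more electron from the +1 cation: Cl⁺ still has 6 valence electrons; Li⁺ is the bare [He] core; Al⁺ still has 2 valence electrons.
Core electrons are held far more tightly than valence electrons, so Li tops the IE_2 order.
Valence configurations: Cl⁺ [Ne]3s²3p⁴, Al⁺ [Ne]3s².
Approximate IE_2 values (kJ/mol): Cl 2298, Li 7298, Al 1817.
Overall IE_2 order: Al < Cl < Li.

Li > Cl > Al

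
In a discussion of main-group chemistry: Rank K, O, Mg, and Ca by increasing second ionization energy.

Consider each +1 ion: K⁺ is the bare [Ar] core; O⁺ still has 5 valence electrons; Mg⁺ still has 1 valence electron; Ca⁺ still has 1 valence electron.
Usually core removal costs more than valence removal, but here the competition is close: a tightly held n=2 valence electron can cost more to remove than an n=3 core electron, so the actual values have to decide it.
Valence configurations: O⁺ [He]2s²2p³, Mg⁺ [Ne]3s¹, Ca⁺ [Ar]4s¹.
Tabulated IE_2 (kJ/mol): K 3052, O 3388, Mg 1451, Ca 1145.
Putting it together, IE_2: Ca < Mg < K < O.

Ca < Mg < K < O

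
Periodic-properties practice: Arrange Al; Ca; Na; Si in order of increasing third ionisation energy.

Al, Si, Ca, Na

Consider each +2 ion: Al²⁺ still has 1 valence electron; Ca²⁺ is the bare [Ar] core; Na²⁺ is already 1 electron into the core; Si²⁺ still has 2 valence electrons.
Pulling an electron out of a noble-gas core costs far more than removing a remaining valence electron, so Ca and Na sit at the high end of IE_3.
Valence configurations: Al²⁺ [Ne]3s¹, Si²⁺ [Ne]3s².
The numbers (kJ/mol): Al 2745, Ca 4912, Na 6910, Si 3232.
Putting it together, IE_3: Al < Si < Ca < Na.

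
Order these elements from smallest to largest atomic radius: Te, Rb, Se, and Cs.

Atomic radius shrinks across a period as nuclear charge pulls the same shell inward, and grows down a group as new shells are added.
Neither a single period nor a single group — weigh both effects.
Te > Se: they share group 16; the group trend gives Te the larger value.
Rb > Te: Rb lies to the left of Te in period 5, so the across-period effect alone puts Rb larger.
Cs > Rb: Cs sits below Rb in group 1, so the down-group effect alone puts Cs larger.
For reference (pm): Se 116, Rb 210, Te 136, Cs 232.
So from smallest to largest: Se < Te < Rb < Cs.

Se < Te < Rb < Cs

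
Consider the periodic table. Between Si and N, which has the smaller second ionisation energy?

Si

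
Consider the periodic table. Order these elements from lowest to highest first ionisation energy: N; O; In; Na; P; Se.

Removing the outermost electron gets harder across a period and easier down a group.
Neither a single period nor a single group — weigh both effects.
In > Na: period and group pull opposite ways; the across-period shift dominates (558 vs 496 kJ/mol).
Se > In: both effects reinforce here, so Se is clearly the higher of the two.
P > Se: the two effects oppose for this pair; the down-group effect wins (1012 vs 941 kJ/mol).
O > P: both effects reinforce here, so O is clearly the higher of the two.
N > O: this pair runs against the simple trend — see the exception note.
Note the exception: N has a higher first ionization energy than O, contrary to the simple trend — pairing an electron in O's 2p⁴ costs repulsion energy, so O ionizes more easily than half-filled N (2p³).
Approximate values (kJ/mol): N 1402, O 1314, Na 496, P 1012, Se 941, In 558.
So from lowest to highest: Na < In < Se < P < O < N.

Na < In < Se < P < O < N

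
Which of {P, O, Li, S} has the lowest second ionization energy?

After 1 electron has been removed, what remains? P⁺ still has 4 valence electrons; O⁺ still has 5 valence electrons; Li⁺ is the bare [He] core; S⁺ still has 5 valence electrons.
Breaking into a closed-shell core is much more expensive than removing a leftover valence electron — Li has the largest IE_2 here.
Valence configurations: P⁺ [Ne]3s²3p², O⁺ [He]2s²2p³, S⁺ [Ne]3s²3p³.
Tabulated IE_2 (kJ/mol): P 1907, O 3388, Li 7298, S 2252.
So the second ionization energies run P < S < O < Li.

P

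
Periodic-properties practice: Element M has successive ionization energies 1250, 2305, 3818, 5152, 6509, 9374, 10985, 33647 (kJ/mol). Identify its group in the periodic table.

Group 17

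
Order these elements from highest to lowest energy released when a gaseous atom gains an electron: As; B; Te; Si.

Te, Si, As, B

Adding an electron releases more energy for atoms nearer the top right (short of the noble gases).
A diagonal step moves right (one effect) and down (the opposite effect) at once.
As > B: the two effects oppose for this pair; the across-period effect wins (78 vs 27 kJ/mol).
Si > As: period and group pull opposite ways; the down-group shift dominates (134 vs 78 kJ/mol).
Te > Si: the two effects oppose for this pair; the across-period effect wins (190 vs 134 kJ/mol).
For reference (kJ/mol): B 27, Si 134, As 78, Te 190.
So from highest to lowest: Te > Si > As > B.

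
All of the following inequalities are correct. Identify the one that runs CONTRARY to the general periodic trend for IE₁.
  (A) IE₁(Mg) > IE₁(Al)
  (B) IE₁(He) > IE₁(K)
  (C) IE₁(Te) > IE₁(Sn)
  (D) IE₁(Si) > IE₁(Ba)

(A)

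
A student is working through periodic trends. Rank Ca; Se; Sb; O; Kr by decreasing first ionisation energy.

Kr, O, Se, Sb, Ca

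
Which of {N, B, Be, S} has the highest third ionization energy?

Consider each +2 ion: N²⁺ still has 3 valence electrons; B²⁺ still has 1 valence electron; Be²⁺ is the bare [He] core; S²⁺ still has 4 valence electrons.
Core electrons are held far more tightly than valence electrons, so Be tops the IE_3 order.
Valence configurations: N²⁺ [He]2s²2p¹, B²⁺ [He]2s¹, S²⁺ [Ne]3s²3p².
The numbers (kJ/mol): N 4578, B 3660, Be 14849, S 3357.
Putting it together, IE_3: S < B < N < Be.

Be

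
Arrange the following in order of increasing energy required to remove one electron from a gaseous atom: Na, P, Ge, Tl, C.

C is in period 2, group 14; Na is in period 3, group 1; P is in period 3, group 15; Ge is in period 4, group 14; Tl is in period 6, group 13.
First ionization energy rises across a period (greater Z_eff holds electrons more tightly) and falls down a group (valence electrons are farther from the nucleus).
Neither a single period nor a single group — weigh both effects.
Tl > Na: period and group pull opposite ways; the across-period shift dominates (589 vs 496 kJ/mol).
Ge > Tl: both effects reinforce here, so Ge is clearly the higher of the two.
P > Ge: both effects reinforce here, so P is clearly the higher of the two.
C > P: period and group pull opposite ways; the down-group shift dominates (1086 vs 1012 kJ/mol).
Approximate values (kJ/mol): C 1086, Na 496, P 1012, Ge 762, Tl 589.
So from lowest to highest: Na < Tl < Ge < P < C.

Na, Tl, Ge, P, C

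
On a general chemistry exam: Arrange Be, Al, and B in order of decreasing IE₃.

The third ionization energy removes an electron from the +2 ion. For each element: Be²⁺ is the bare [He] core; Al²⁺ still has 1 valence electron; B²⁺ still has 1 valence electron.
Breaking into a closed-shell core is much more expensive than removing a leftover valence electron — Be has the largest IE_3 here.
Valence configurations: Al²⁺ [Ne]3s¹, B²⁺ [He]2s¹.
The numbers (kJ/mol): Be 14849, Al 2745, B 3660.
Putting it together, IE_3: Al < B < Be.

Be > B > Al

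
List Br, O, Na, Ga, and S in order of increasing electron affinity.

Ga < Na < O < S < Br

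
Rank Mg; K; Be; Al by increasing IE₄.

K, Mg, Al, Be

IE_4 is the cost of taking one more electron from the +3 cation: Mg³⁺ is already 1 electron into the core; K³⁺ is already 2 electrons into the core; Be³⁺ is already 1 electron into the core; Al³⁺ is the bare [Ne] core.
All of these are removing an electron from a noble-gas core or deeper; the smaller core (lower principal quantum number) is held far more tightly, and within a period the higher nuclear charge binds the same core more tightly.
Approximate IE_4 values (kJ/mol): Mg 10543, K 5877, Be 21007, Al 11577.
Overall IE_4 order: K < Mg < Al < Be.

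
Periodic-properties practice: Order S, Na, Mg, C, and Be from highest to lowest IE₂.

Na > C > S > Be > Mg

IE_2 is the cost of taking one more electron from the +1 cation: S⁺ still has 5 valence electrons; Na⁺ is the bare [Ne] core; Mg⁺ still has 1 valence electron; C⁺ still has 3 valence electrons; Be⁺ still has 1 valence electron.
Pulling an electron out of a noble-gas core costs far more than removing a remaining valence electron, so Na sits at the high end of IE_2.
Valence configurations: S⁺ [Ne]3s²3p³, Mg⁺ [Ne]3s¹, C⁺ [He]2s²2p¹, Be⁺ [He]2s¹.
Tabulated IE_2 (kJ/mol): S 2252, Na 4562, Mg 1451, C 2353, Be 1757.
Overall IE_2 order: Mg < Be < S < C < Na.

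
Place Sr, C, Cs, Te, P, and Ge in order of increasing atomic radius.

C is in period 2, group 14; P is in period 3, group 15; Ge is in period 4, group 14; Sr is in period 5, group 2; Te is in period 5, group 16; Cs is in period 6, group 1.
Across a period the added protons contract the valence shell; down a group each new principal shell makes the atom larger.
These span different periods and groups, so the two trends combine.
P > C: period and group pull opposite ways; the down-group shift dominates (111 vs 75 pm).
Ge > P: both effects reinforce here, so Ge is clearly the larger of the two.
Te > Ge: period and group pull opposite ways; the down-group shift dominates (136 vs 121 pm).
Sr > Te: both are in period 5; the period trend gives Sr the larger value.
Cs > Sr: relative to Sr, both the across-period and down-group shifts push Cs's atomic radius up.
Approximate values (pm): C 75, P 111, Ge 121, Sr 185, Te 136, Cs 232.
So from smallest to largest: C < P < Ge < Te < Sr < Cs.

C < P < Ge < Te < Sr < Cs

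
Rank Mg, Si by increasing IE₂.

Mg < Si

Consider each +1 ion: Mg⁺ still has 1 valence electron; Si⁺ still has 3 valence electrons.
All are still removing valence electrons, so compare the +1 ions as you would atoms: IE_2 generally rises across a period (higher Z_eff) and falls down a group (larger shell), subject to the usual subshell exceptions.
Valence configurations: Mg⁺ [Ne]3s¹, Si⁺ [Ne]3s²3p¹.
The numbers (kJ/mol): Mg 1451, Si 1577.
So the second ionization energies run Mg < Si.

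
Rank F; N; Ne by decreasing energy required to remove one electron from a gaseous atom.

N is in period 2, group 15; F is in period 2, group 17; Ne is in period 2, group 18.
Across a period the outer electron is held more tightly (higher IE₁); down a group it sits in a higher shell, more shielded, and comes off more easily.
All lie in period 2, so first ionization energy increases left to right.
So from highest to lowest: Ne > F > N.

Ne > F > N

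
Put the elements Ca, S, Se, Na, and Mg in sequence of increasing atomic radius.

Na is in period 3, group 1; Mg is in period 3, group 2; S is in period 3, group 16; Ca is in period 4, group 2; Se is in period 4, group 16.
Radius decreases left→right (rising Z_eff, same n) and increases top→bottom (higher n).
Neither a single period nor a single group — weigh both effects.
Se > S: Se sits below S in group 16, so the down-group effect alone puts Se larger.
Mg > Se: period and group pull opposite ways; the across-period shift dominates (139 vs 116 pm).
Na > Mg: both are in period 3; the period trend gives Na the larger value.
Ca > Na: period and group pull opposite ways; the down-group shift dominates (171 vs 155 pm).
For reference (pm): Na 155, Mg 139, S 103, Ca 171, Se 116.
So from smallest to largest: S < Se < Mg < Na < Ca.

S, Se, Mg, Na, Ca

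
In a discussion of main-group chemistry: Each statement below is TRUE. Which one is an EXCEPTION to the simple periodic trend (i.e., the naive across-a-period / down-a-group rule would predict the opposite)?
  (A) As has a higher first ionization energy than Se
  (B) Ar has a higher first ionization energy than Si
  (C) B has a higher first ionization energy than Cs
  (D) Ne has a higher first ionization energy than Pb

The general trend: first ionization energy increases across a period and decreases down a group.
(A) As (period 4, group 15) vs Se (period 4, group 16): the stated order contradicts the simple trend.
(B) Ar (period 3, group 18) vs Si (period 3, group 14): the stated order agrees with the simple trend.
(C) B (period 2, group 13) vs Cs (period 6, group 1): the stated order agrees with the simple trend.
(D) Ne (period 2, group 18) vs Pb (period 6, group 14): the stated order agrees with the simple trend.
The exception is (A): Se (4p⁴) ionizes more easily than half-filled As (4p³).

(A)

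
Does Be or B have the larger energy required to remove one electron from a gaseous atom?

Be

Be is in period 2, group 2; B is in period 2, group 13.
Removing the outermost electron gets harder across a period and easier down a group.
All lie in period 2; the across-period trend (first ionization energy increases left to right) applies, with the exception below.
Note the exception: Be has a higher first ionization energy than B, contrary to the simple trend — removing B's lone 2p electron is easier than breaking Be's filled 2s².
For reference (kJ/mol): Be 900, B 801.
So Be has the larger energy required to remove one electron from a gaseous atom (Be > B).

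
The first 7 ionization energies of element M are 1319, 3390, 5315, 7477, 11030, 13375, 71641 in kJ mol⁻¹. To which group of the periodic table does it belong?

Look for the largest jump between consecutive ionization energies: IE7/IE6 ≈ 5.4, far larger than any earlier ratio.
That jump marks the point where a core electron is being removed. So the atom has 6 valence electrons.
A main-group element with 6 valence electrons is in group 16.

Group 16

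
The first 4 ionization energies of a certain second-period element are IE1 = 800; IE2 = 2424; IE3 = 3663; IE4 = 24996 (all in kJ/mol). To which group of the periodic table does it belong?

Look for the largest jump between consecutive ionization energies: IE4/IE3 ≈ 6.8, far larger than any earlier ratio.
That jump marks the point where a core electron is being removed. So the atom has 3 valence electrons.
A main-group element with 3 valence electrons is in group 13.

Group 13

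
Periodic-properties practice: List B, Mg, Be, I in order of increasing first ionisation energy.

Mg, B, Be, I

Be is in period 2, group 2; B is in period 2, group 13; Mg is in period 3, group 2; I is in period 5, group 17.
Removing the outermost electron gets harder across a period and easier down a group.
Here both period and group differ, so the two effects have to be weighed against each other.
B > Mg: both effects reinforce here, so B is clearly the higher of the two.
Be > B: this pair runs against the simple trend — see the exception note.
I > Be: the two effects oppose for this pair; the across-period effect wins (1008 vs 900 kJ/mol).
Note the exception: Be has a higher first ionization energy than B, contrary to the simple trend — removing B's lone 2p electron is easier than breaking Be's filled 2s².
Approximate values (kJ/mol): Be 900, B 801, Mg 738, I 1008.
So from lowest to highest: Mg < B < Be < I.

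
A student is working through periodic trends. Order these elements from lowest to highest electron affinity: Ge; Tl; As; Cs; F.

Tl < Cs < As < Ge < F

F is in period 2, group 17; Ge is in period 4, group 14; As is in period 4, group 15; Cs is in period 6, group 1; Tl is in period 6, group 13.
Electron affinity generally becomes more exothermic across a period toward the halogens and less exothermic down a group.
Here both period and group differ, so the two effects have to be weighed against each other.
Cs > Tl: this pair runs against the simple trend — see the exception note.
As > Cs: relative to Cs, both the across-period and down-group shifts push As's electron affinity up.
Ge > As: this pair runs against the simple trend — see the exception note.
F > Ge: both effects reinforce here, so F is clearly the higher of the two.
Note the exception: Cs has a higher electron affinity than Tl, contrary to the simple trend — Tl's ns²np¹ configuration gives only a small electron affinity — the sparsely filled np subshell binds an added electron weakly.
Note the exception: Ge has a higher electron affinity than As, contrary to the simple trend — adding an electron to As's half-filled 4p³ is unfavourable, so Ge (4p²) has the more exothermic EA.
Tabulated electron affinity (kJ/mol): F 328, Ge 119, As 78, Cs 46, Tl 19.
So from lowest to highest: Tl < Cs < As < Ge < F.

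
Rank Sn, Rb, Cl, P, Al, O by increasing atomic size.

O, Cl, P, Al, Sn, Rb

O is in period 2, group 16; Al is in period 3, group 13; P is in period 3, group 15; Cl is in period 3, group 17; Rb is in period 5, group 1; Sn is in period 5, group 14.
Across a period the added protons contract the valence shell; down a group each new principal shell makes the atom larger.
Neither a single period nor a single group — weigh both effects.
Cl > O: period and group pull opposite ways; the down-group shift dominates (99 vs 63 pm).
P > Cl: P lies to the left of Cl in period 3, so the across-period effect alone puts P larger.
Al > P: both are in period 3; the period trend gives Al the larger value.
Sn > Al: period and group pull opposite ways; the down-group shift dominates (140 vs 126 pm).
Rb > Sn: both are in period 5; the period trend gives Rb the larger value.
Tabulated atomic radius (pm): O 63, Al 126, P 111, Cl 99, Rb 210, Sn 140.
So from smallest to largest: O < Cl < P < Al < Sn < Rb.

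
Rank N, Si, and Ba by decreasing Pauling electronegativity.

Electronegativity increases across a period and decreases down a group, tracking effective nuclear charge and atomic size.
Here both period and group differ, so the two effects have to be weighed against each other.
Si > Ba: relative to Ba, both the across-period and down-group shifts push Si's electronegativity up.
N > Si: both effects reinforce here, so N is clearly the higher of the two.
Approximate values (Pauling): N 3.04, Si 1.90, Ba 0.89.
So from highest to lowest: N > Si > Ba.

N > Si > Ba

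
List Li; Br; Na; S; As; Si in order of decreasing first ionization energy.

Br > S > As > Si > Li > Na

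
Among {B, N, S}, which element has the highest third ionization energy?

N

The third ionization energy removes an electron from the +2 ion. For each element: B²⁺ still has 1 valence electron; N²⁺ still has 3 valence electrons; S²⁺ still has 4 valence electrons.
All are still removing valence electrons, so compare the +2 ions as you would atoms: IE_3 generally rises across a period (higher Z_eff) and falls down a group (larger shell), subject to the usual subshell exceptions.
Valence configurations: B²⁺ [He]2s¹, N²⁺ [He]2s²2p¹, S²⁺ [Ne]3s²3p².
Approximate IE_3 values (kJ/mol): B 3660, N 4578, S 3357.
Putting it together, IE_3: S < B < N.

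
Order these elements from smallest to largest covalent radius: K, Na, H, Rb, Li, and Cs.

H is in period 1, group 1; Li is in period 2, group 1; Na is in period 3, group 1; K is in period 4, group 1; Rb is in period 5, group 1; Cs is in period 6, group 1.
Moving right in a period, electrons are added to the same shell under a stronger nuclear pull, so atoms get smaller; moving down, a new shell is opened and atoms get larger.
All are in group 1, so atomic radius increases down the group.
So from smallest to largest: H < Li < Na < K < Rb < Cs.

H, Li, Na, K, Rb, Cs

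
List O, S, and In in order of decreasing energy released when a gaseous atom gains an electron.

S > O > In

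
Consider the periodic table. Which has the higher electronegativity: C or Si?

Atoms toward the upper right of the periodic table pull bonding electrons most strongly.
All are in group 14, so electronegativity increases up the group.
So C has the higher electronegativity (C > Si).

C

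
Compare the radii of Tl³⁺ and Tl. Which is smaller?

Forming Tl³⁺ removes 3 electrons from Tl. Fewer electrons for the same nuclear charge means less shielding and a higher Z_eff on the remaining electrons, and for main-group metals the entire outer shell is lost.
A cation is smaller than its parent atom: Tl³⁺ < Tl.

Tl³⁺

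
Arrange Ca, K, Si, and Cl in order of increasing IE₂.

Consider each +1 ion: Ca⁺ still has 1 valence electron; K⁺ is the bare [Ar] core; Si⁺ still has 3 valence electrons; Cl⁺ still has 6 valence electrons.
Pulling an electron out of a noble-gas core costs far more than removing a remaining valence electron, so K sits at the high end of IE_2.
Valence configurations: Ca⁺ [Ar]4s¹, Si⁺ [Ne]3s²3p¹, Cl⁺ [Ne]3s²3p⁴.
Approximate IE_2 values (kJ/mol): Ca 1145, K 3052, Si 1577, Cl 2298.
Overall IE_2 order: Ca < Si < Cl < K.

Ca < Si < Cl < K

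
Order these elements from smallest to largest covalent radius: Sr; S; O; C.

O < C < S < Sr

C is in period 2, group 14; O is in period 2, group 16; S is in period 3, group 16; Sr is in period 5, group 2.
Across a period the added protons contract the valence shell; down a group each new principal shell makes the atom larger.
These span different periods and groups, so the two trends combine.
C > O: C lies to the left of O in period 2, so the across-period effect alone puts C larger.
S > C: the two effects oppose for this pair; the down-group effect wins (103 vs 75 pm).
Sr > S: both effects reinforce here, so Sr is clearly the larger of the two.
Tabulated atomic radius (pm): C 75, O 63, S 103, Sr 185.
So from smallest to largest: O < C < S < Sr.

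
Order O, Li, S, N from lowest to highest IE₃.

S < N < O < Li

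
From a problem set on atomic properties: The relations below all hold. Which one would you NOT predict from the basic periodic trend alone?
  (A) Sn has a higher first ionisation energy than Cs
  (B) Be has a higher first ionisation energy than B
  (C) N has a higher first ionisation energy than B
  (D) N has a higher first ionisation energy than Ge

The general trend: first ionisation energy increases across a period and decreases down a group.
(A) Sn (period 5, group 14) vs Cs (period 6, group 1): the stated order agrees with the simple trend.
(B) Be (period 2, group 2) vs B (period 2, group 13): the stated order contradicts the simple trend.
(C) N (period 2, group 15) vs B (period 2, group 13): the stated order agrees with the simple trend.
(D) N (period 2, group 15) vs Ge (period 4, group 14): the stated order agrees with the simple trend.
The exception is (B): removing B's lone 2p electron is easier than breaking Be's filled 2s².

(B)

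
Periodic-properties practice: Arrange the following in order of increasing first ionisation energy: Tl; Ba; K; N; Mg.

N is in period 2, group 15; Mg is in period 3, group 2; K is in period 4, group 1; Ba is in period 6, group 2; Tl is in period 6, group 13.
Across a period the outer electron is held more tightly (higher IE₁); down a group it sits in a higher shell, more shielded, and comes off more easily.
Neither a single period nor a single group — weigh both effects.
Ba > K: the two effects oppose for this pair; the across-period effect wins (503 vs 419 kJ/mol).
Tl > Ba: Tl lies to the right of Ba in period 6, so the across-period effect alone puts Tl higher.
Mg > Tl: the two effects oppose for this pair; the down-group effect wins (738 vs 589 kJ/mol).
N > Mg: both effects reinforce here, so N is clearly the higher of the two.
Approximate values (kJ/mol): N 1402, Mg 738, K 419, Ba 503, Tl 589.
So from lowest to highest: K < Ba < Tl < Mg < N.

K < Ba < Tl < Mg < N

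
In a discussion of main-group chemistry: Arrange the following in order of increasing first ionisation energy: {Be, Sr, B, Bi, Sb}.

Sr, Bi, B, Sb, Be

Be is in period 2, group 2; B is in period 2, group 13; Sr is in period 5, group 2; Sb is in period 5, group 15; Bi is in period 6, group 15.
First ionization energy rises across a period (greater Z_eff holds electrons more tightly) and falls down a group (valence electrons are farther from the nucleus).
These span different periods and groups, so the two trends combine.
Bi > Sr: the two effects oppose for this pair; the across-period effect wins (703 vs 550 kJ/mol).
B > Bi: period and group pull opposite ways; the down-group shift dominates (801 vs 703 kJ/mol).
Sb > B: the two effects oppose for this pair; the across-period effect wins (831 vs 801 kJ/mol).
Be > Sb: the two effects oppose for this pair; the down-group effect wins (900 vs 831 kJ/mol).
Note the exception: Be has a higher first ionization energy than B, contrary to the simple trend — removing B's lone 2p electron is easier than breaking Be's filled 2s².
Tabulated first ionization energy (kJ/mol): Be 900, B 801, Sr 550, Sb 831, Bi 703.
So from lowest to highest: Sr < Bi < B < Sb < Be.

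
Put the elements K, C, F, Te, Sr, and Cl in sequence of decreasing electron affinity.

Cl > F > Te > C > K > Sr

C is in period 2, group 14; F is in period 2, group 17; Cl is in period 3, group 17; K is in period 4, group 1; Sr is in period 5, group 2; Te is in period 5, group 16.
Atoms with high Z_eff and room in the valence shell (especially the halogens) have the most exothermic electron affinities.
Neither a single period nor a single group — weigh both effects.
K > Sr: the two effects oppose for this pair; the down-group effect wins (48 vs 5 kJ/mol).
C > K: both effects reinforce here, so C is clearly the higher of the two.
Te > C: the two effects oppose for this pair; the across-period effect wins (190 vs 122 kJ/mol).
F > Te: relative to Te, both the across-period and down-group shifts push F's electron affinity up.
Cl > F: this pair runs against the simple trend — see the exception note.
Note the exception: Cl has a higher electron affinity than F, contrary to the simple trend — F's small 2p subshell makes the incoming electron feel strong e⁻–e⁻ repulsion, so Cl actually releases more energy on gaining an electron.
For reference (kJ/mol): C 122, F 328, Cl 349, K 48, Sr 5, Te 190.
So from highest to lowest: Cl > F > Te > C > K > Sr.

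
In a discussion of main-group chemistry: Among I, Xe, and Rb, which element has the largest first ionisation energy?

Rb is in period 5, group 1; I is in period 5, group 17; Xe is in period 5, group 18.
Removing the outermost electron gets harder across a period and easier down a group.
All lie in period 5, so first ionization energy increases left to right.
The largest first ionisation energy among these belongs to Xe.

Xe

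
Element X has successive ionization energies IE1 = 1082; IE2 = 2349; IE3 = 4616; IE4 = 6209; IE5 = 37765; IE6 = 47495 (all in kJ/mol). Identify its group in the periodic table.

Group 14

Look for the largest jump between consecutive ionization energies: IE5/IE4 ≈ 6.1, far larger than any earlier ratio.
That jump marks the point where a core electron is being removed. So the atom has 4 valence electrons.
A main-group element with 4 valence electrons is in group 14.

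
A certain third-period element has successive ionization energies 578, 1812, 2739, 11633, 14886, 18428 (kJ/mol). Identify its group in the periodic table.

Group 13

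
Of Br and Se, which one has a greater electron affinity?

Br

Se is in period 4, group 16; Br is in period 4, group 17.
EA tends to increase across a period and decrease down a group, though the pattern is less regular than for IE or radius.
All lie in period 4, so electron affinity increases left to right.
So Br has the greater electron affinity (Br > Se).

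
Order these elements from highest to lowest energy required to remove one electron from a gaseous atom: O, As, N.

N > O > As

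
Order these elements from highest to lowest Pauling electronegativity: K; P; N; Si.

N > P > Si > K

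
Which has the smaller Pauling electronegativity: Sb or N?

Sb

N is in period 2, group 15; Sb is in period 5, group 15.
Electronegativity increases across a period and decreases down a group, tracking effective nuclear charge and atomic size.
All are in group 15, so electronegativity increases up the group.
So Sb has the smaller Pauling electronegativity (Sb < N).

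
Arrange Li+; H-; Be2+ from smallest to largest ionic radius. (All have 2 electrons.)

All of these have 2 electrons, so size is governed by nuclear charge alone: the more protons, the stronger the pull on the same electron cloud, and the smaller the ion.
Nuclear charges: Be2+ (Z=4), Li+ (Z=3), H- (Z=1).
Smallest to largest: Be2+ < Li+ < H-.

Be2+ < Li+ < H-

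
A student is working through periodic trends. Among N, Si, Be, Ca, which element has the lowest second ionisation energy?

The second ionization energy removes an electron from the +1 ion. For each element: N⁺ still has 4 valence electrons; Si⁺ still has 3 valence electrons; Be⁺ still has 1 valence electron; Ca⁺ still has 1 valence electron.
All are still removing valence electrons, so compare the +1 ions as you would atoms: IE_2 generally rises across a period (higher Z_eff) and falls down a group (larger shell), subject to the usual subshell exceptions.
Valence configurations: N⁺ [He]2s²2p², Si⁺ [Ne]3s²3p¹, Be⁺ [He]2s¹, Ca⁺ [Ar]4s¹.
Tabulated IE_2 (kJ/mol): N 2856, Si 1577, Be 1757, Ca 1145.
Putting it together, IE_2: Ca < Si < Be < N.

Ca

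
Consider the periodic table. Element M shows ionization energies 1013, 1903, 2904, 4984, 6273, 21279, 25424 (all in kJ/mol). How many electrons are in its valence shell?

5

Look for the largest jump between consecutive ionization energies: IE6/IE5 ≈ 3.4, far larger than any earlier ratio.
That jump marks the point where a core electron is being removed. So the atom has 5 valence electrons.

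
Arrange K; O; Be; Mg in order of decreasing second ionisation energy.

O > K > Be > Mg

The second ionization energy removes an electron from the +1 ion. For each element: K⁺ is the bare [Ar] core; O⁺ still has 5 valence electrons; Be⁺ still has 1 valence electron; Mg⁺ still has 1 valence electron.
Usually core removal costs more than valence removal, but here the competition is close: a tightly held n=2 valence electron can cost more to remove than an n=3 core electron, so the actual values have to decide it.
Valence configurations: O⁺ [He]2s²2p³, Be⁺ [He]2s¹, Mg⁺ [Ne]3s¹.
Approximate IE_2 values (kJ/mol): K 3052, O 3388, Be 1757, Mg 1451.
So the second ionization energies run Mg < Be < K < O.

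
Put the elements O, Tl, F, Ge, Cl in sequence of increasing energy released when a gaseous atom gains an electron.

Electron affinity generally becomes more exothermic across a period toward the halogens and less exothermic down a group.
These span different periods and groups, so the two trends combine.
Ge > Tl: relative to Tl, both the across-period and down-group shifts push Ge's electron affinity up.
O > Ge: relative to Ge, both the across-period and down-group shifts push O's electron affinity up.
F > O: F lies to the right of O in period 2, so the across-period effect alone puts F higher.
Cl > F: this pair runs against the simple trend — see the exception note.
Note the exception: Cl has a higher electron affinity than F, contrary to the simple trend — F's small 2p subshell makes the incoming electron feel strong e⁻–e⁻ repulsion, so Cl actually releases more energy on gaining an electron.
For reference (kJ/mol): O 141, F 328, Cl 349, Ge 119, Tl 19.
So from lowest to highest: Tl < Ge < O < F < Cl.

Tl < Ge < O < F < Cl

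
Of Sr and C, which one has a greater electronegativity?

C is in period 2, group 14; Sr is in period 5, group 2.
Smaller atoms with higher effective nuclear charge are more electronegative.
Neither a single period nor a single group — weigh both effects.
C > Sr: relative to Sr, both the across-period and down-group shifts push C's electronegativity up.
Tabulated electronegativity (Pauling): C 2.55, Sr 0.95.
So C has the greater electronegativity (C > Sr).

C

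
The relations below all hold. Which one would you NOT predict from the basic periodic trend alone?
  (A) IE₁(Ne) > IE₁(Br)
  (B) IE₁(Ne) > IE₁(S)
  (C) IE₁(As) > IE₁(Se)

The general trend: first ionisation energy increases across a period and decreases down a group.
(A) Ne (period 2, group 18) vs Br (period 4, group 17): the stated order agrees with the simple trend.
(B) Ne (period 2, group 18) vs S (period 3, group 16): the stated order agrees with the simple trend.
(C) As (period 4, group 15) vs Se (period 4, group 16): the stated order contradicts the simple trend.
The exception is (C): Se (4p⁴) ionizes more easily than half-filled As (4p³).

(C)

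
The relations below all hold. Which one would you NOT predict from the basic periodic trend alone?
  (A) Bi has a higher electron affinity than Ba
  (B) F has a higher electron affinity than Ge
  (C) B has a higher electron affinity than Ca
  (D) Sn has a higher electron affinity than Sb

(D)

The general trend: electron affinity increases across a period and decreases down a group.
(A) Bi (period 6, group 15) vs Ba (period 6, group 2): the stated order agrees with the simple trend.
(B) F (period 2, group 17) vs Ge (period 4, group 14): the stated order agrees with the simple trend.
(C) B (period 2, group 13) vs Ca (period 4, group 2): the stated order agrees with the simple trend.
(D) Sn (period 5, group 14) vs Sb (period 5, group 15): the stated order contradicts the simple trend.
The exception is (D): adding an electron to Sb's half-filled 5p³ is unfavourable, so Sn has the more exothermic EA.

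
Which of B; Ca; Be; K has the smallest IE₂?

The second ionization energy removes an electron from the +1 ion. For each element: B⁺ still has 2 valence electrons; Ca⁺ still has 1 valence electron; Be⁺ still has 1 valence electron; K⁺ is the bare [Ar] core.
Core electrons are held far more tightly than valence electrons, so K tops the IE_2 order.
Valence configurations: B⁺ [He]2s², Ca⁺ [Ar]4s¹, Be⁺ [He]2s¹.
Approximate IE_2 values (kJ/mol): B 2427, Ca 1145, Be 1757, K 3052.
Putting it together, IE_2: Ca < Be < B < K.

Ca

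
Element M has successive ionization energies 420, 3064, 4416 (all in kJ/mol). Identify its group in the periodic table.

Group 1

Look for the largest jump between consecutive ionization energies: IE2/IE1 ≈ 7.3, far larger than any earlier ratio.
That jump marks the point where a core electron is being removed. So the atom has 1 valence electron.
A main-group element with 1 valence electron is in group 1.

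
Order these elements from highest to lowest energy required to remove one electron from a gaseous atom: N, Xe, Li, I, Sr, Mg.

N > Xe > I > Mg > Sr > Li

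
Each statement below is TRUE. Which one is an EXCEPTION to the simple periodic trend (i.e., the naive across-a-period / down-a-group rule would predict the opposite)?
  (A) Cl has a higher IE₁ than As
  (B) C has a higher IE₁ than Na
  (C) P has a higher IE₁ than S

The general trend: IE₁ increases across a period and decreases down a group.
(A) Cl (period 3, group 17) vs As (period 4, group 15): the stated order agrees with the simple trend.
(B) C (period 2, group 14) vs Na (period 3, group 1): the stated order agrees with the simple trend.
(C) P (period 3, group 15) vs S (period 3, group 16): the stated order contradicts the simple trend.
The exception is (C): S (3p⁴) ionizes more easily than half-filled P (3p³) because the paired 3p electron in S is pushed out by e⁻–e⁻ repulsion.

(C)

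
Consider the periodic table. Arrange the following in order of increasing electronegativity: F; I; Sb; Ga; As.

Ga, Sb, As, I, F

F is in period 2, group 17; Ga is in period 4, group 13; As is in period 4, group 15; Sb is in period 5, group 15; I is in period 5, group 17.
EN rises left→right (higher Z_eff, smaller atoms) and falls top→bottom (larger, more shielded atoms).
Here both period and group differ, so the two effects have to be weighed against each other.
Sb > Ga: the two effects oppose for this pair; the across-period effect wins (2.05 vs 1.81).
As > Sb: they share group 15; the group trend gives As the larger value.
I > As: period and group pull opposite ways; the across-period shift dominates (2.66 vs 2.18).
F > I: F sits above I in group 17, so the down-group effect alone puts F higher.
For reference (Pauling): F 3.98, Ga 1.81, As 2.18, Sb 2.05, I 2.66.
So from lowest to highest: Ga < Sb < As < I < F.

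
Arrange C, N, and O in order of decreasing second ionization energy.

O > N > C

After 1 electron has been removed, what remains? C⁺ still has 3 valence electrons; N⁺ still has 4 valence electrons; O⁺ still has 5 valence electrons.
All are still removing valence electrons, so compare the +1 ions as you would atoms: IE_2 generally rises across a period (higher Z_eff) and falls down a group (larger shell), subject to the usual subshell exceptions.
Valence configurations: C⁺ [He]2s²2p¹, N⁺ [He]2s²2p², O⁺ [He]2s²2p³.
Tabulated IE_2 (kJ/mol): C 2353, N 2856, O 3388.
Overall IE_2 order: C < N < O.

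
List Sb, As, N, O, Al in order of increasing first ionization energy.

Al < Sb < As < O < N

Across a period the outer electron is held more tightly (higher IE₁); down a group it sits in a higher shell, more shielded, and comes off more easily.
These span different periods and groups, so the two trends combine.
Sb > Al: the two effects oppose for this pair; the across-period effect wins (831 vs 578 kJ/mol).
As > Sb: As sits above Sb in group 15, so the down-group effect alone puts As higher.
O > As: relative to As, both the across-period and down-group shifts push O's first ionization energy up.
N > O: this pair runs against the simple trend — see the exception note.
Note the exception: N has a higher first ionization energy than O, contrary to the simple trend — pairing an electron in O's 2p⁴ costs repulsion energy, so O ionizes more easily than half-filled N (2p³).
Approximate values (kJ/mol): N 1402, O 1314, Al 578, As 947, Sb 831.
So from lowest to highest: Al < Sb < As < O < N.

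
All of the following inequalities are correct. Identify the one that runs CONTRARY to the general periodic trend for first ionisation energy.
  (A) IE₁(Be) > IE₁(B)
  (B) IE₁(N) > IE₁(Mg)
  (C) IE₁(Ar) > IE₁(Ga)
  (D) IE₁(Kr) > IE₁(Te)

The general trend: first ionisation energy increases across a period and decreases down a group.
(A) Be (period 2, group 2) vs B (period 2, group 13): the stated order contradicts the simple trend.
(B) N (period 2, group 15) vs Mg (period 3, group 2): the stated order agrees with the simple trend.
(C) Ar (period 3, group 18) vs Ga (period 4, group 13): the stated order agrees with the simple trend.
(D) Kr (period 4, group 18) vs Te (period 5, group 16): the stated order agrees with the simple trend.
The exception is (A): removing B's lone 2p electron is easier than breaking Be's filled 2s².

(A)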